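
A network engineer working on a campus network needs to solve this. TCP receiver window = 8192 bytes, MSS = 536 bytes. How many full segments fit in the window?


Given: RWND = 8192 bytes, MSS = 536 bytes
Full segments = floor(RWND / MSS)
Full segments = floor(8192 / 536)
Full segments = floor(15.2836) = 15

15


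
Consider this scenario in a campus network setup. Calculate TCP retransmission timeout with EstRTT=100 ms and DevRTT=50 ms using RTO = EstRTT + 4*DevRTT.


Given: EstRTT = 100 ms, DevRTT = 50 ms
Timeout = EstRTT + 4 * DevRTT
4 * DevRTT = 4 * 50 = 200
Timeout = 100 + 200 = 300 ms

300


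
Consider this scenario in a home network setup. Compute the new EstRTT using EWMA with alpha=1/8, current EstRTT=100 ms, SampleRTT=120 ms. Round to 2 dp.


Given: EstRTT = 100 ms, SampleRTT = 120 ms, alpha = 1/8
New EstRTT = (1 - alpha) * EstRTT + alpha * SampleRTT
(7/8) * 100 = 87.5
(1/8) * 120 = 15
New EstRTT = 87.5 + 15 = 102.5 ms -> 102.50 ms (2 dp)

102.50


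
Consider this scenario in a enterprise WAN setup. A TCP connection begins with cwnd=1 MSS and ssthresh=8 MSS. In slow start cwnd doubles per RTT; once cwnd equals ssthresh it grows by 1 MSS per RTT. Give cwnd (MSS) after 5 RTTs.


RTT 0: cwnd = 1 MSS (initial)
RTT 1: cwnd = 2 MSS (slow start, doubled)
RTT 2: cwnd = 4 MSS (slow start, doubled)
RTT 3: cwnd = 8 MSS (slow start, doubled)
RTT 4: cwnd = 9 MSS (congestion avoidance, +1)
RTT 5: cwnd = 10 MSS (congestion avoidance, +1)

10


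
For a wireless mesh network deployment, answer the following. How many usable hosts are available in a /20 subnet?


Given: subnet mask /20
Host bits = 32 - 20 = 12
Total addresses = 2^12 = 4096
Usable hosts = 4096 - 2 (network + broadcast) = 4094

4094


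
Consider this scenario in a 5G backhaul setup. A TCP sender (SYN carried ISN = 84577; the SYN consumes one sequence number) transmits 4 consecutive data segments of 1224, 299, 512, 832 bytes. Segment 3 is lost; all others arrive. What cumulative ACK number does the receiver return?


SYN uses sequence number 84577; first data byte = ISN + 1 = 84578.
Segment 1: SEQ = 84578, len = 1224 B, covers [84578, 85801]
Segment 2: SEQ = 85802, len = 299 B, covers [85802, 86100]
Segment 3: SEQ = 86101, len = 512 B, covers [86101, 86612] [LOST]
Segment 4: SEQ = 86613, len = 832 B, covers [86613, 87444]
In-order data received: bytes [84578, 86100] (segments 1..2).
Segment 3 missing -> gap begins at byte 86101; later segments buffered out of order.
Cumulative ACK = next expected in-order byte = 84578 + 1224 + 299 = 86101

86101


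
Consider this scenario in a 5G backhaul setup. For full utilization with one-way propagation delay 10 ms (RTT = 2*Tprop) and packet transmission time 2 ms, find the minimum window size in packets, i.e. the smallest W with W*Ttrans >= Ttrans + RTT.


Given: Ttrans = 2 ms, RTT = 20 ms (= 2 * Tprop, Tprop = 10 ms)
Time until first ACK returns = Ttrans + RTT = 2 + 20 = 22 ms
Need W * Ttrans >= Ttrans + RTT  ->  W >= (Ttrans + RTT) / Ttrans
(Ttrans + RTT) / Ttrans = 22 / 2 = 11
W_min = ceil(11) = 11

11


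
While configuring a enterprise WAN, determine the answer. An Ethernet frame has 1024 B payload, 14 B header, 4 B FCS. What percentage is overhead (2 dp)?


Given: payload = 1024 B, header = 14 B, trailer = 4 B
Overhead bytes = header + trailer = 14 + 4 = 18
Total frame = payload + overhead = 1024 + 18 = 1042
Overhead % = 18 / 1042 * 100 = 1.7274% -> 1.73% (2 dp)

1.73


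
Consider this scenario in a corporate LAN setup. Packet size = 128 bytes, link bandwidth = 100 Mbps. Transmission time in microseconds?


Given: packet = 128 bytes, bandwidth = 100 Mbps
Packet in bits = 128 * 8 = 1024 bits
Bandwidth = 100 * 10^6 = 100000000 bps
Time = 1024 / 100000000 seconds
Time in us = 1024 * 10^6 / 100000000 = 10.24

10.24


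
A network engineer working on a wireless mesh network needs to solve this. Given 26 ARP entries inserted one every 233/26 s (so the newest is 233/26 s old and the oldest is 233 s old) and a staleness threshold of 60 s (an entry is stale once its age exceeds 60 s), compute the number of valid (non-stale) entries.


Ages are k * 233/26 s for k = 1..26 (spacing = 8.9615 s).
Entry k is valid iff k * 233/26 <= 60 iff k <= 26 * 60 / 233 = 6.6953
n_valid = floor(6.6953) = 6
(n_stale = 26 - 6 = 20)

6


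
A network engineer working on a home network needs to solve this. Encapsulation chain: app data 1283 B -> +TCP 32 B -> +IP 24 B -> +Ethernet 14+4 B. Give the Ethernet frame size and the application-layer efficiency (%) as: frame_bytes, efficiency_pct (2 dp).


TCP segment = 1283 + 32 = 1315 B
IP packet = 1315 + 24 = 1339 B
Ethernet frame = 1339 + 14 + 4 = 1357 B
Efficiency = app / frame = 1283 / 1357 = 0.945468 = 94.5468% -> 94.55% (2 dp)

1357, 94.55


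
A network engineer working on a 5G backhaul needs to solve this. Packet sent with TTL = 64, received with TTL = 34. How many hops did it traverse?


Given: initial TTL = 64, received TTL = 34
Hops = initial TTL - received TTL
Hops = 64 - 34 = 30

30


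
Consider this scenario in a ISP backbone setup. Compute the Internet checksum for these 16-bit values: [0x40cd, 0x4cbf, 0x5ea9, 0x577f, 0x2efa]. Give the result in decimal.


Given words: [0x40cd, 0x4cbf, 0x5ea9, 0x577f, 0x2efa]
Step 1: Sum all words
Raw sum = 16589 + 19647 + 24233 + 22399 + 12026 = 94894
Step 2: Fold carry: (29358 + 1) = 29359
One's complement = ~29359 & 0xFFFF = 36176

36176


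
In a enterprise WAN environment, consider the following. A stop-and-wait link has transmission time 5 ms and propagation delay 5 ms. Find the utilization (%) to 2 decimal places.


Given: Ttrans = 5 ms, Tprop = 5 ms
RTT = 2 * Tprop = 2 * 5 = 10 ms
U = Ttrans / (Ttrans + RTT)
U = 5 / (5 + 10)
U = 5 / 15 = 0.333333
U% = 33.33%

33.33


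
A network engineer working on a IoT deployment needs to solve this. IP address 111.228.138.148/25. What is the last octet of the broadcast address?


Given: IP = 111.228.138.148, prefix = /25
Host bits = 32 - 25 = 7
Network last octet = 148 AND mask = 128
Host part size = 2^7 - 1 = 127
Broadcast last octet = 128 OR 127 = 255

255


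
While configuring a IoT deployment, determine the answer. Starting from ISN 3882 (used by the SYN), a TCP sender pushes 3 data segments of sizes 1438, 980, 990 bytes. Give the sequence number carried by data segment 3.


The SYN occupies sequence number ISN = 3882, so the first data byte is ISN + 1 = 3883.
SEQ of data segment i = (ISN + 1) + sum of payload sizes of segments 1..i-1.
Segment 1: SEQ = 3883, payload = 1438 bytes
Segment 2: SEQ = 5321, payload = 980 bytes
Segment 3: SEQ = 6301, payload = 990 bytes
SEQ of segment 3 = 3883 + 1438 + 980 = 6301

6301


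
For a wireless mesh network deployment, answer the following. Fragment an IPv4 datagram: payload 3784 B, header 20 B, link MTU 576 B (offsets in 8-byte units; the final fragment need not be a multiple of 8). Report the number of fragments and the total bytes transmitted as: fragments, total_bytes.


Max data per non-final fragment = floor((MTU - header)/8)*8 = floor((576 - 20)/8)*8 = floor(556/8)*8 = 552 B
Final fragment needs no 8-byte alignment: it can carry up to MTU - header = 556 B
Non-final fragments needed = ceil((payload - 556) / 552) = ceil(3228/552) = ceil(5.8478) = 6
Number of fragments = 6 + 1 = 7
Fragment sizes (data): 6 * 552 B + 472 B (last, 472 <= 556 OK)
Total bytes sent = payload + n_frags * header = 3784 + 7*20 = 3784 + 140 = 3924 B

7, 3924


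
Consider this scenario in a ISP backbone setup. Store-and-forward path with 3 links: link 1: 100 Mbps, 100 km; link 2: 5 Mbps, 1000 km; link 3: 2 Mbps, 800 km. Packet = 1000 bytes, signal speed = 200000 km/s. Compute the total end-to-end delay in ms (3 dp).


Packet = 1000 bytes = 8000 bits. Store-and-forward: sum (t_trans + t_prop) per link.
Link 1: t_trans = 8000/(100*10^6) s = 0.0800 ms; t_prop = 100/200000 s = 0.5000 ms; subtotal = 0.5800 ms
Link 2: t_trans = 8000/(5*10^6) s = 1.6000 ms; t_prop = 1000/200000 s = 5.0000 ms; subtotal = 6.6000 ms
Link 3: t_trans = 8000/(2*10^6) s = 4.0000 ms; t_prop = 800/200000 s = 4.0000 ms; subtotal = 8.0000 ms
End-to-end = 0.5800 + 6.6000 + 8.0000 = 15.1800 ms -> 15.180 ms (3 dp)

15.180


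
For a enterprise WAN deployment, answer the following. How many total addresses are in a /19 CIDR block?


Given: CIDR prefix /19
Host bits = 32 - 19 = 13
Total addresses = 2^13 = 8192

8192


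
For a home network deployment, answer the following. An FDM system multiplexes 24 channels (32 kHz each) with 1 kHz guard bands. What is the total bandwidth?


Given: 24 channels, 32 kHz each, guard = 1 kHz
Channel bandwidth = 24 * 32 = 768 kHz
Guard bands = 23 gaps * 1 kHz = 23 kHz
Total = 768 + 23 = 791 kHz

791


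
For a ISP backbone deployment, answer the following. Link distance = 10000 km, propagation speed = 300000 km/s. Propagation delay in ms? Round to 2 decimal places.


Given: distance = 10000 km, speed = 300000 km/s
Delay = distance / speed = 10000 / 300000 seconds
Delay in ms = 10000 * 1000 / 300000
Delay = 33.3333 ms
Rounded to 2 dp = 33.33 ms

33.33


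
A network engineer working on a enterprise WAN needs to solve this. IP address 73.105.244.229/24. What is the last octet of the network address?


Given: IP = 73.105.244.229, prefix = /24
Subnet mask = 255.255.255.0
Last octet of IP: 229
Last octet of mask: 0
Network last octet = 229 AND 0 = 0

0


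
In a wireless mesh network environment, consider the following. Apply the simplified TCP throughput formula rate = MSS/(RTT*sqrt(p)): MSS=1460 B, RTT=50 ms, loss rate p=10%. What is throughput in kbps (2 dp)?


Given: MSS = 1460 bytes, RTT = 50 ms, loss = 10%
RTT in seconds = 50 / 1000 = 0.05
Loss rate = 10% = 0.1
sqrt(loss) = sqrt(0.1) = 0.316227766017
Throughput (bytes/s) = 1460 / (0.05 * 0.316227766017) = 92338.5077
Throughput (kbps) = 92338.5077 * 8 / 1000 = 738.708061 -> 738.71 kbps (2 dp)

738.71


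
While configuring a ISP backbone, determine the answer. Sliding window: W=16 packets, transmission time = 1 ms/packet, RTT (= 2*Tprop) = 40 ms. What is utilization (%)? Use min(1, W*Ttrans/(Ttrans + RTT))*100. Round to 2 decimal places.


Given: W = 16, Ttrans = 1 ms, RTT = 40 ms (= 2 * Tprop, Tprop = 20 ms)
Cycle time = Ttrans + RTT = 1 + 40 = 41 ms (first packet sent until its ACK returns)
W * Ttrans = 16 * 1 = 16 ms of sending per cycle
W * Ttrans / (Ttrans + RTT) = 16 / 41 = 0.390244
U = min(1, 0.390244) = 0.390244
U% = 39.02%

39.02


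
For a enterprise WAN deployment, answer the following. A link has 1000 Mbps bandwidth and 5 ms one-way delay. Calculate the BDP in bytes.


Given: bandwidth = 1000 Mbps, delay = 5 ms
BDP in bits = 1000 * 10^6 * 5 / 1000
BDP in bits = 5000000
BDP in bytes = 5000000 / 8 = 625000

625000


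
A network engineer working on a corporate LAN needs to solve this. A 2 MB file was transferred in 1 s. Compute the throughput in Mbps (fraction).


Given: file = 2 MB, time = 1 s
File in Mb = 2 * 8 = 16 Mb
Throughput = 16 / 1 Mbps
Throughput = 16 Mbps

16


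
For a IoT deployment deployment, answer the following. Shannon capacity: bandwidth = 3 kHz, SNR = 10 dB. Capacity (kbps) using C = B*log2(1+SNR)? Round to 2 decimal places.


Given: B = 3 kHz, SNR = 10 dB
SNR linear = 10^(10/10) = 10
1 + SNR = 11
log2(11) = 3.4594316186
C = 3 * 1000 * 3.4594316186 = 10378.2949 bps
C = 10.378295 kbps -> 10.38 kbps (2 dp)

10.38


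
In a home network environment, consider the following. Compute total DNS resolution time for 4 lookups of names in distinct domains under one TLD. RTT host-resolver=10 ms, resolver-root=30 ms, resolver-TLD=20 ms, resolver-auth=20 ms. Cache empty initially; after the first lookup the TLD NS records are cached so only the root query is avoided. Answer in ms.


Lookup 1 (cold cache): local + root + TLD + auth = 10 + 30 + 20 + 20 = 80 ms
Lookups 2..4 (TLD NS cached -> skip root; new domain -> still ask TLD and auth): local + TLD + auth = 10 + 20 + 20 = 50 ms each
Remaining 3 lookups: 3 * 50 = 150 ms
Total = 80 + 150 = 230 ms

230


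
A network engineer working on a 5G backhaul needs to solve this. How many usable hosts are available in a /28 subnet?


Given: subnet mask /28
Host bits = 32 - 28 = 4
Total addresses = 2^4 = 16
Usable hosts = 16 - 2 (network + broadcast) = 14

14


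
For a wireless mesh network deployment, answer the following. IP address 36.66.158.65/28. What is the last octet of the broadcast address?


Given: IP = 36.66.158.65, prefix = /28
Host bits = 32 - 28 = 4
Network last octet = 65 AND mask = 64
Host part size = 2^4 - 1 = 15
Broadcast last octet = 64 OR 15 = 79

79


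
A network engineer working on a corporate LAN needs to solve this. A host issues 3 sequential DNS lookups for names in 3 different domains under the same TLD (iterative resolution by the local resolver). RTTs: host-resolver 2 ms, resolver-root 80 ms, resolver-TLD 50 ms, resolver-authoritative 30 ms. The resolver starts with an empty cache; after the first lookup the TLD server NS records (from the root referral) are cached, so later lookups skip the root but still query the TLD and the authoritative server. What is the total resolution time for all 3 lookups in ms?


Lookup 1 (cold cache): local + root + TLD + auth = 2 + 80 + 50 + 30 = 162 ms
Lookups 2..3 (TLD NS cached -> skip root; new domain -> still ask TLD and auth): local + TLD + auth = 2 + 50 + 30 = 82 ms each
Remaining 2 lookups: 2 * 82 = 164 ms
Total = 162 + 164 = 326 ms

326


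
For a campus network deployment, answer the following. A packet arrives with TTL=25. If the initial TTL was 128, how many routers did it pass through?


Given: initial TTL = 128, received TTL = 25
Hops = initial TTL - received TTL
Hops = 128 - 25 = 103

103


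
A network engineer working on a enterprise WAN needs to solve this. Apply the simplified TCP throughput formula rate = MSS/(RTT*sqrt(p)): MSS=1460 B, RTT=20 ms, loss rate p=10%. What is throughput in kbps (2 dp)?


Given: MSS = 1460 bytes, RTT = 20 ms, loss = 10%
RTT in seconds = 20 / 1000 = 0.02
Loss rate = 10% = 0.1
sqrt(loss) = sqrt(0.1) = 0.316227766017
Throughput (bytes/s) = 1460 / (0.02 * 0.316227766017) = 230846.2692
Throughput (kbps) = 230846.2692 * 8 / 1000 = 1846.770154 -> 1846.77 kbps (2 dp)

1846.77


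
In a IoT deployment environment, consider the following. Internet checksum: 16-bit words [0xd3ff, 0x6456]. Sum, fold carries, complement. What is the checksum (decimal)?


Given words: [0xd3ff, 0x6456]
Step 1: Sum all words
Raw sum = 54271 + 25686 = 79957
Step 2: Fold carry: (14421 + 1) = 14422
One's complement = ~14422 & 0xFFFF = 51113

51113


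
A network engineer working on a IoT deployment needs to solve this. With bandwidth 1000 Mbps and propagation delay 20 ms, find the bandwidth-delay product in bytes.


Given: bandwidth = 1000 Mbps, delay = 20 ms
BDP in bits = 1000 * 10^6 * 20 / 1000
BDP in bits = 20000000
BDP in bytes = 20000000 / 8 = 2500000

2500000


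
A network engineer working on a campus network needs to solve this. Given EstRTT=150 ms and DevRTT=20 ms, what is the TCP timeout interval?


Given: EstRTT = 150 ms, DevRTT = 20 ms
Timeout = EstRTT + 4 * DevRTT
4 * DevRTT = 4 * 20 = 80
Timeout = 150 + 80 = 230 ms

230


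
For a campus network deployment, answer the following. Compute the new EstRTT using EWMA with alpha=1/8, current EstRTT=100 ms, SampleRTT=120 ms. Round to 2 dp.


Given: EstRTT = 100 ms, SampleRTT = 120 ms, alpha = 1/8
New EstRTT = (1 - alpha) * EstRTT + alpha * SampleRTT
(7/8) * 100 = 87.5
(1/8) * 120 = 15
New EstRTT = 87.5 + 15 = 102.5 ms -> 102.50 ms (2 dp)

102.50


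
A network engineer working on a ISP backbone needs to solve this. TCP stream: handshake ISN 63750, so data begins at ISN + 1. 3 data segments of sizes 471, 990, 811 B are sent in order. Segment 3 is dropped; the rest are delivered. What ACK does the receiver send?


SYN uses sequence number 63750; first data byte = ISN + 1 = 63751.
Segment 1: SEQ = 63751, len = 471 B, covers [63751, 64221]
Segment 2: SEQ = 64222, len = 990 B, covers [64222, 65211]
Segment 3: SEQ = 65212, len = 811 B, covers [65212, 66022] [LOST]
In-order data received: bytes [63751, 65211] (segments 1..2).
Segment 3 missing -> gap begins at byte 65212.
Cumulative ACK = next expected in-order byte = 63751 + 471 + 990 = 65212

65212


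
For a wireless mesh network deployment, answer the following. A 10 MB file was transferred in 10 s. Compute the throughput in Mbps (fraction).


Given: file = 10 MB, time = 10 s
File in Mb = 10 * 8 = 80 Mb
Throughput = 80 / 10 Mbps
Throughput = 8 Mbps

8


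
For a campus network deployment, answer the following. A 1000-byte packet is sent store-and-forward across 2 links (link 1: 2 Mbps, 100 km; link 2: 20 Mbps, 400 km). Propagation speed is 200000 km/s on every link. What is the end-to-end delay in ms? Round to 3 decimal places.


Packet = 1000 bytes = 8000 bits. Store-and-forward: sum (t_trans + t_prop) per link.
Link 1: t_trans = 8000/(2*10^6) s = 4.0000 ms; t_prop = 100/200000 s = 0.5000 ms; subtotal = 4.5000 ms
Link 2: t_trans = 8000/(20*10^6) s = 0.4000 ms; t_prop = 400/200000 s = 2.0000 ms; subtotal = 2.4000 ms
End-to-end = 4.5000 + 2.4000 = 6.9000 ms -> 6.900 ms (3 dp)

6.900


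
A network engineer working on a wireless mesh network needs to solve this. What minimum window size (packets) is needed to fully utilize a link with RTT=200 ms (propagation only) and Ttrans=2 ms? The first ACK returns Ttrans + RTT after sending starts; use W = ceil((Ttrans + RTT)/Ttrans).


Given: Ttrans = 2 ms, RTT = 200 ms (= 2 * Tprop, Tprop = 100 ms)
Time until first ACK returns = Ttrans + RTT = 2 + 200 = 202 ms
Need W * Ttrans >= Ttrans + RTT  ->  W >= (Ttrans + RTT) / Ttrans
(Ttrans + RTT) / Ttrans = 202 / 2 = 101
W_min = ceil(101) = 101

101


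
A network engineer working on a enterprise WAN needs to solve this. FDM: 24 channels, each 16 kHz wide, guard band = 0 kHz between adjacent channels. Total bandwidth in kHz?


Given: 24 channels, 16 kHz each, guard = 0 kHz
Channel bandwidth = 24 * 16 = 384 kHz
Guard bands = 23 gaps * 0 kHz = 0 kHz
Total = 384 + 0 = 384 kHz

384


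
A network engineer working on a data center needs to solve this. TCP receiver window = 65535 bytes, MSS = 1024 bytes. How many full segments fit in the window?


Given: RWND = 65535 bytes, MSS = 1024 bytes
Full segments = floor(RWND / MSS)
Full segments = floor(65535 / 1024)
Full segments = floor(63.999) = 63

63


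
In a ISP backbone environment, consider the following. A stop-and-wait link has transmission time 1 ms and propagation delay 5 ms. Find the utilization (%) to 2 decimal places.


Given: Ttrans = 1 ms, Tprop = 5 ms
RTT = 2 * Tprop = 2 * 5 = 10 ms
U = Ttrans / (Ttrans + RTT)
U = 1 / (1 + 10)
U = 1 / 11 = 0.090909
U% = 9.09%

9.09


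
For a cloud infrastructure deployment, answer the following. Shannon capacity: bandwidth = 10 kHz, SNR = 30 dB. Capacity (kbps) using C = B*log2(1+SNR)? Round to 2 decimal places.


Given: B = 10 kHz, SNR = 30 dB
SNR linear = 10^(30/10) = 1000
1 + SNR = 1001
log2(1001) = 9.9672262588
C = 10 * 1000 * 9.9672262588 = 99672.2626 bps
C = 99.672263 kbps -> 99.67 kbps (2 dp)

99.67


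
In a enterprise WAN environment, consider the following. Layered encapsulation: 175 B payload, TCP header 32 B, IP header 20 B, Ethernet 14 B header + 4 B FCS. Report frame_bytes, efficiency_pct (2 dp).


TCP segment = 175 + 32 = 207 B
IP packet = 207 + 20 = 227 B
Ethernet frame = 227 + 14 + 4 = 245 B
Efficiency = app / frame = 175 / 245 = 0.714286 = 71.4286% -> 71.43% (2 dp)

245, 71.43


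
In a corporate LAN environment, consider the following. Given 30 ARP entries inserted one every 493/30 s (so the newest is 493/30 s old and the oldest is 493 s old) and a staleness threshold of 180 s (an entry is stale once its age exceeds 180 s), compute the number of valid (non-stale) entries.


Ages are k * 493/30 s for k = 1..30 (spacing = 16.4333 s).
Entry k is valid iff k * 493/30 <= 180 iff k <= 30 * 180 / 493 = 10.9533
n_valid = floor(10.9533) = 10
(n_stale = 30 - 10 = 20)

10


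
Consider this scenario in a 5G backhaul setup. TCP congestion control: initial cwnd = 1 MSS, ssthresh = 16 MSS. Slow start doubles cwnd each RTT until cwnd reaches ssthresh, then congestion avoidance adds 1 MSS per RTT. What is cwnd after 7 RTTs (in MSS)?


RTT 0: cwnd = 1 MSS (initial)
RTT 1: cwnd = 2 MSS (slow start, doubled)
RTT 2: cwnd = 4 MSS (slow start, doubled)
RTT 3: cwnd = 8 MSS (slow start, doubled)
RTT 4: cwnd = 16 MSS (slow start, doubled)
RTT 5: cwnd = 17 MSS (congestion avoidance, +1)
RTT 6: cwnd = 18 MSS (congestion avoidance, +1)
RTT 7: cwnd = 19 MSS (congestion avoidance, +1)

19


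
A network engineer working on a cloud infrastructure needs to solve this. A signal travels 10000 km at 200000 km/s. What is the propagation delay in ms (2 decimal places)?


Given: distance = 10000 km, speed = 200000 km/s
Delay = distance / speed = 10000 / 200000 seconds
Delay in ms = 10000 * 1000 / 200000
Delay = 50.0000 ms
Rounded to 2 dp = 50.00 ms

50.00


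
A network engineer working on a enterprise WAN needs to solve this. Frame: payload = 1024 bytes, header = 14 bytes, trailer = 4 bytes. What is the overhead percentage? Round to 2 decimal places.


Given: payload = 1024 B, header = 14 B, trailer = 4 B
Overhead bytes = header + trailer = 14 + 4 = 18
Total frame = payload + overhead = 1024 + 18 = 1042
Overhead % = 18 / 1042 * 100 = 1.7274% -> 1.73% (2 dp)

1.73


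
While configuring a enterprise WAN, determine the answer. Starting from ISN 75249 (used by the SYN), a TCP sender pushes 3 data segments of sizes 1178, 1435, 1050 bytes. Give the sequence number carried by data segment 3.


The SYN occupies sequence number ISN = 75249, so the first data byte is ISN + 1 = 75250.
SEQ of data segment i = (ISN + 1) + sum of payload sizes of segments 1..i-1.
Segment 1: SEQ = 75250, payload = 1178 bytes
Segment 2: SEQ = 76428, payload = 1435 bytes
Segment 3: SEQ = 77863, payload = 1050 bytes
SEQ of segment 3 = 75250 + 1178 + 1435 = 77863

77863


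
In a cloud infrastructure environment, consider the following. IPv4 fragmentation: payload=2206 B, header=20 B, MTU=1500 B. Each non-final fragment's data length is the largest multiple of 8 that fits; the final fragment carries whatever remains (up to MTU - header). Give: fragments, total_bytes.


Max data per non-final fragment = floor((MTU - header)/8)*8 = floor((1500 - 20)/8)*8 = floor(1480/8)*8 = 1480 B
Final fragment needs no 8-byte alignment: it can carry up to MTU - header = 1480 B
Non-final fragments needed = ceil((payload - 1480) / 1480) = ceil(726/1480) = ceil(0.4905) = 1
Number of fragments = 1 + 1 = 2
Fragment sizes (data): 1 * 1480 B + 726 B (last, 726 <= 1480 OK)
Total bytes sent = payload + n_frags * header = 2206 + 2*20 = 2206 + 40 = 2246 B

2, 2246


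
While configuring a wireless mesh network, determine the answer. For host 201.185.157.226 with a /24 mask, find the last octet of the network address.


Given: IP = 201.185.157.226, prefix = /24
Subnet mask = 255.255.255.0
Last octet of IP: 226
Last octet of mask: 0
Network last octet = 226 AND 0 = 0

0


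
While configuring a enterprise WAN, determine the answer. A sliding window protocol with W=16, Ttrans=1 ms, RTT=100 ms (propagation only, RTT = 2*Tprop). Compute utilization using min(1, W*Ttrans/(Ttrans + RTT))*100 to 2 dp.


Given: W = 16, Ttrans = 1 ms, RTT = 100 ms (= 2 * Tprop, Tprop = 50 ms)
Cycle time = Ttrans + RTT = 1 + 100 = 101 ms (first packet sent until its ACK returns)
W * Ttrans = 16 * 1 = 16 ms of sending per cycle
W * Ttrans / (Ttrans + RTT) = 16 / 101 = 0.158416
U = min(1, 0.158416) = 0.158416
U% = 15.84%

15.84


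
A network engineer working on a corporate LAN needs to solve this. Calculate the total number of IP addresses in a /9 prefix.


Given: CIDR prefix /9
Host bits = 32 - 9 = 23
Total addresses = 2^23 = 8388608

8388608


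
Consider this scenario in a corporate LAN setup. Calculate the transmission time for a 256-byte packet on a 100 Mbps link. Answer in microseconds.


Given: packet = 256 bytes, bandwidth = 100 Mbps
Packet in bits = 256 * 8 = 2048 bits
Bandwidth = 100 * 10^6 = 100000000 bps
Time = 2048 / 100000000 seconds
Time in us = 2048 * 10^6 / 100000000 = 20.48

20.48


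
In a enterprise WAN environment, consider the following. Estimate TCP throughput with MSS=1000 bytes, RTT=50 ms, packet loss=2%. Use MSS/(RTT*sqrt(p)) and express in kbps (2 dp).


Given: MSS = 1000 bytes, RTT = 50 ms, loss = 2%
RTT in seconds = 50 / 1000 = 0.05
Loss rate = 2% = 0.02
sqrt(loss) = sqrt(0.02) = 0.141421356237
Throughput (bytes/s) = 1000 / (0.05 * 0.141421356237) = 141421.3562
Throughput (kbps) = 141421.3562 * 8 / 1000 = 1131.370850 -> 1131.37 kbps (2 dp)

1131.37


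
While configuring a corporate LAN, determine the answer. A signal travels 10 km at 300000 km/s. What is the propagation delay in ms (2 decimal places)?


Given: distance = 10 km, speed = 300000 km/s
Delay = distance / speed = 10 / 300000 seconds
Delay in ms = 10 * 1000 / 300000
Delay = 0.0333 ms
Rounded to 2 dp = 0.03 ms

0.03


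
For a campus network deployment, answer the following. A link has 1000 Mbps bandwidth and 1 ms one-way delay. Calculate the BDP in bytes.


Given: bandwidth = 1000 Mbps, delay = 1 ms
BDP in bits = 1000 * 10^6 * 1 / 1000
BDP in bits = 1000000
BDP in bytes = 1000000 / 8 = 125000

125000


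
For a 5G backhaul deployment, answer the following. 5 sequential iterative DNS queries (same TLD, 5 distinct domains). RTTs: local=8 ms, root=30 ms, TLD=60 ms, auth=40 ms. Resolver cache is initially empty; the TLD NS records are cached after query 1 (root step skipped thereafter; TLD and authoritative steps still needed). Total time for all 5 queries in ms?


Lookup 1 (cold cache): local + root + TLD + auth = 8 + 30 + 60 + 40 = 138 ms
Lookups 2..5 (TLD NS cached -> skip root; new domain -> still ask TLD and auth): local + TLD + auth = 8 + 60 + 40 = 108 ms each
Remaining 4 lookups: 4 * 108 = 432 ms
Total = 138 + 432 = 570 ms

570


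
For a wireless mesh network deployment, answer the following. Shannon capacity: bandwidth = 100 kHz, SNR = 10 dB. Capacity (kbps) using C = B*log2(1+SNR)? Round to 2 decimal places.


Given: B = 100 kHz, SNR = 10 dB
SNR linear = 10^(10/10) = 10
1 + SNR = 11
log2(11) = 3.4594316186
C = 100 * 1000 * 3.4594316186 = 345943.1619 bps
C = 345.943162 kbps -> 345.94 kbps (2 dp)

345.94


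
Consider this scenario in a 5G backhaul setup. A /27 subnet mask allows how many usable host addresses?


Given: subnet mask /27
Host bits = 32 - 27 = 5
Total addresses = 2^5 = 32
Usable hosts = 32 - 2 (network + broadcast) = 30

30


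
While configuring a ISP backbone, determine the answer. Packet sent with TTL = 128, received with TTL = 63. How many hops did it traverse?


Given: initial TTL = 128, received TTL = 63
Hops = initial TTL - received TTL
Hops = 128 - 63 = 65

65


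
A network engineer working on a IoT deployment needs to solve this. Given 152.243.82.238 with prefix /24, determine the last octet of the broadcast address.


Given: IP = 152.243.82.238, prefix = /24
Host bits = 32 - 24 = 8
Network last octet = 238 AND mask = 0
Host part size = 2^8 - 1 = 255
Broadcast last octet = 0 OR 255 = 255

255


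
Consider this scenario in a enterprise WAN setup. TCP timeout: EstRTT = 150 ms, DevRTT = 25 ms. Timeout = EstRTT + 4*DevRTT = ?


Given: EstRTT = 150 ms, DevRTT = 25 ms
Timeout = EstRTT + 4 * DevRTT
4 * DevRTT = 4 * 25 = 100
Timeout = 150 + 100 = 250 ms

250


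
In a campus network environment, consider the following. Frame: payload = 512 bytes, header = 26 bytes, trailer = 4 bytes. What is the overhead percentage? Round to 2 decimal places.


Given: payload = 512 B, header = 26 B, trailer = 4 B
Overhead bytes = header + trailer = 26 + 4 = 30
Total frame = payload + overhead = 512 + 30 = 542
Overhead % = 30 / 542 * 100 = 5.5351% -> 5.54% (2 dp)

5.54


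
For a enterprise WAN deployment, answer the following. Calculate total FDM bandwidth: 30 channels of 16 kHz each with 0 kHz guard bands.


Given: 30 channels, 16 kHz each, guard = 0 kHz
Channel bandwidth = 30 * 16 = 480 kHz
Guard bands = 29 gaps * 0 kHz = 0 kHz
Total = 480 + 0 = 480 kHz

480


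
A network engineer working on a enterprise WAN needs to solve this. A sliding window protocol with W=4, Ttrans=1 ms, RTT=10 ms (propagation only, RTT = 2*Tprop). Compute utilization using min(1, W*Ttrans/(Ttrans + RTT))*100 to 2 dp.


Given: W = 4, Ttrans = 1 ms, RTT = 10 ms (= 2 * Tprop, Tprop = 5 ms)
Cycle time = Ttrans + RTT = 1 + 10 = 11 ms (first packet sent until its ACK returns)
W * Ttrans = 4 * 1 = 4 ms of sending per cycle
W * Ttrans / (Ttrans + RTT) = 4 / 11 = 0.363636
U = min(1, 0.363636) = 0.363636
U% = 36.36%

36.36


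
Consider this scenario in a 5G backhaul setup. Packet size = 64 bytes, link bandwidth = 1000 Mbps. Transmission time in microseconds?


Given: packet = 64 bytes, bandwidth = 1000 Mbps
Packet in bits = 64 * 8 = 512 bits
Bandwidth = 1000 * 10^6 = 1000000000 bps
Time = 512 / 1000000000 seconds
Time in us = 512 * 10^6 / 1000000000 = 0.512

0.512


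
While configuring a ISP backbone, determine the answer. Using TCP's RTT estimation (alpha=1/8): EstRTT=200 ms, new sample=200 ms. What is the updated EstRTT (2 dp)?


Given: EstRTT = 200 ms, SampleRTT = 200 ms, alpha = 1/8
New EstRTT = (1 - alpha) * EstRTT + alpha * SampleRTT
(7/8) * 200 = 175
(1/8) * 200 = 25
New EstRTT = 175 + 25 = 200 ms -> 200.00 ms (2 dp)

200.00


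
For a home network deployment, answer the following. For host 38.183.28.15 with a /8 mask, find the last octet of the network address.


Given: IP = 38.183.28.15, prefix = /8
Subnet mask = 255.0.0.0
Last octet of IP: 15
Last octet of mask: 0
Network last octet = 15 AND 0 = 0

0


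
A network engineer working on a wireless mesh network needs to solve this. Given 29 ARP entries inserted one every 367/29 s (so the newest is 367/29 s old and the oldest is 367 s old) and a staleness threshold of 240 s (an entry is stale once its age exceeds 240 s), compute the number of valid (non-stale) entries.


Ages are k * 367/29 s for k = 1..29 (spacing = 12.6552 s).
Entry k is valid iff k * 367/29 <= 240 iff k <= 29 * 240 / 367 = 18.9646
n_valid = floor(18.9646) = 18
(n_stale = 29 - 18 = 11)

18


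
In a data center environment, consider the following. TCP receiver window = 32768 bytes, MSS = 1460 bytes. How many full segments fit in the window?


Given: RWND = 32768 bytes, MSS = 1460 bytes
Full segments = floor(RWND / MSS)
Full segments = floor(32768 / 1460)
Full segments = floor(22.4438) = 22

22


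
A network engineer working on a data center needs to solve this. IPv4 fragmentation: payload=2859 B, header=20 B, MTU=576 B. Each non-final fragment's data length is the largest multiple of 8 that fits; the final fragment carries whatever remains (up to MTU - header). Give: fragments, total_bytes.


Max data per non-final fragment = floor((MTU - header)/8)*8 = floor((576 - 20)/8)*8 = floor(556/8)*8 = 552 B
Final fragment needs no 8-byte alignment: it can carry up to MTU - header = 556 B
Non-final fragments needed = ceil((payload - 556) / 552) = ceil(2303/552) = ceil(4.1721) = 5
Number of fragments = 5 + 1 = 6
Fragment sizes (data): 5 * 552 B + 99 B (last, 99 <= 556 OK)
Total bytes sent = payload + n_frags * header = 2859 + 6*20 = 2859 + 120 = 2979 B

6, 2979


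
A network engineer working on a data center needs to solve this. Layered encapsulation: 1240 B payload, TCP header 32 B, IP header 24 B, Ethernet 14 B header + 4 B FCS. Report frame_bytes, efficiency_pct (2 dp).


TCP segment = 1240 + 32 = 1272 B
IP packet = 1272 + 24 = 1296 B
Ethernet frame = 1296 + 14 + 4 = 1314 B
Efficiency = app / frame = 1240 / 1314 = 0.943683 = 94.3683% -> 94.37% (2 dp)

1314, 94.37


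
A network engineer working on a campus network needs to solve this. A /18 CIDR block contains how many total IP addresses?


Given: CIDR prefix /18
Host bits = 32 - 18 = 14
Total addresses = 2^14 = 16384

16384


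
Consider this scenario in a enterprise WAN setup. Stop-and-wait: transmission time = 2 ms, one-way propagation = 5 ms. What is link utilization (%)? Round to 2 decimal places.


Given: Ttrans = 2 ms, Tprop = 5 ms
RTT = 2 * Tprop = 2 * 5 = 10 ms
U = Ttrans / (Ttrans + RTT)
U = 2 / (2 + 10)
U = 2 / 12 = 0.166667
U% = 16.67%

16.67


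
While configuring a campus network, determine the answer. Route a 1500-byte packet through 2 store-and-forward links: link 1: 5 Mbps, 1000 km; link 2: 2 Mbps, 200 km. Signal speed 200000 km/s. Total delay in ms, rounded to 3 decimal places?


Packet = 1500 bytes = 12000 bits. Store-and-forward: sum (t_trans + t_prop) per link.
Link 1: t_trans = 12000/(5*10^6) s = 2.4000 ms; t_prop = 1000/200000 s = 5.0000 ms; subtotal = 7.4000 ms
Link 2: t_trans = 12000/(2*10^6) s = 6.0000 ms; t_prop = 200/200000 s = 1.0000 ms; subtotal = 7.0000 ms
End-to-end = 7.4000 + 7.0000 = 14.4000 ms -> 14.400 ms (3 dp)

14.400


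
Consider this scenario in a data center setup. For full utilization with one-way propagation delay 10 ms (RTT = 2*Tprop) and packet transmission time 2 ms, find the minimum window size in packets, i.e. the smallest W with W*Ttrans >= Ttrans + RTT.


Given: Ttrans = 2 ms, RTT = 20 ms (= 2 * Tprop, Tprop = 10 ms)
Time until first ACK returns = Ttrans + RTT = 2 + 20 = 22 ms
Need W * Ttrans >= Ttrans + RTT  ->  W >= (Ttrans + RTT) / Ttrans
(Ttrans + RTT) / Ttrans = 22 / 2 = 11
W_min = ceil(11) = 11

11


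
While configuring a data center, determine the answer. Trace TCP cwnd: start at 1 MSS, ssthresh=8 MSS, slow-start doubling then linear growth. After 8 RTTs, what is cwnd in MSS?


RTT 0: cwnd = 1 MSS (initial)
RTT 1: cwnd = 2 MSS (slow start, doubled)
RTT 2: cwnd = 4 MSS (slow start, doubled)
RTT 3: cwnd = 8 MSS (slow start, doubled)
RTT 4: cwnd = 9 MSS (congestion avoidance, +1)
RTT 5: cwnd = 10 MSS (congestion avoidance, +1)
RTT 6: cwnd = 11 MSS (congestion avoidance, +1)
RTT 7: cwnd = 12 MSS (congestion avoidance, +1)
RTT 8: cwnd = 13 MSS (congestion avoidance, +1)

13


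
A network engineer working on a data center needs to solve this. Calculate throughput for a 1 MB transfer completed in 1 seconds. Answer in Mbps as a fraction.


Given: file = 1 MB, time = 1 s
File in Mb = 1 * 8 = 8 Mb
Throughput = 8 / 1 Mbps
Throughput = 8 Mbps

8


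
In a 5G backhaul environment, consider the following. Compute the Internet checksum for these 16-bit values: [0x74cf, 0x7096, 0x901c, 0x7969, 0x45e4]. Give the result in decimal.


Given words: [0x74cf, 0x7096, 0x901c, 0x7969, 0x45e4]
Step 1: Sum all words
Raw sum = 29903 + 28822 + 36892 + 31081 + 17892 = 144590
Step 2: Fold carry: (13518 + 2) = 13520
One's complement = ~13520 & 0xFFFF = 52015

52015


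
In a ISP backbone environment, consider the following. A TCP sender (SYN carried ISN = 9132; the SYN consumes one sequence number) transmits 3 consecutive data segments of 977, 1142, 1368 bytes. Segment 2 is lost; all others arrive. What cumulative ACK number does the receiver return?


SYN uses sequence number 9132; first data byte = ISN + 1 = 9133.
Segment 1: SEQ = 9133, len = 977 B, covers [9133, 10109]
Segment 2: SEQ = 10110, len = 1142 B, covers [10110, 11251] [LOST]
Segment 3: SEQ = 11252, len = 1368 B, covers [11252, 12619]
In-order data received: bytes [9133, 10109] (segments 1..1).
Segment 2 missing -> gap begins at byte 10110; later segments buffered out of order.
Cumulative ACK = next expected in-order byte = 9133 + 977 = 10110

10110


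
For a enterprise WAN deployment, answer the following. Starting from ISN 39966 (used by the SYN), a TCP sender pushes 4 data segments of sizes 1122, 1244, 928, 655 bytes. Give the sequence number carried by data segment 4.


The SYN occupies sequence number ISN = 39966, so the first data byte is ISN + 1 = 39967.
SEQ of data segment i = (ISN + 1) + sum of payload sizes of segments 1..i-1.
Segment 1: SEQ = 39967, payload = 1122 bytes
Segment 2: SEQ = 41089, payload = 1244 bytes
Segment 3: SEQ = 42333, payload = 928 bytes
Segment 4: SEQ = 43261, payload = 655 bytes
SEQ of segment 4 = 39967 + 1122 + 1244 + 928 = 43261

43261


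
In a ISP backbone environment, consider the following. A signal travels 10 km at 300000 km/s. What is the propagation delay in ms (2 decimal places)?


Given: distance = 10 km, speed = 300000 km/s
Delay = distance / speed = 10 / 300000 seconds
Delay in ms = 10 * 1000 / 300000
Delay = 0.0333 ms
Rounded to 2 dp = 0.03 ms

0.03


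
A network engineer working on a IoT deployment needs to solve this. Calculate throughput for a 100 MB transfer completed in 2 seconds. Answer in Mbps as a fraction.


Given: file = 100 MB, time = 2 s
File in Mb = 100 * 8 = 800 Mb
Throughput = 800 / 2 Mbps
Throughput = 400 Mbps

400


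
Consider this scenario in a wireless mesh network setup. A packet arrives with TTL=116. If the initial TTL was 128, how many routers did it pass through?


Given: initial TTL = 128, received TTL = 116
Hops = initial TTL - received TTL
Hops = 128 - 116 = 12

12


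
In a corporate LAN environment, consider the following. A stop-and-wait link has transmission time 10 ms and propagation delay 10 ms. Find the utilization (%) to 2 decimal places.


Given: Ttrans = 10 ms, Tprop = 10 ms
RTT = 2 * Tprop = 2 * 10 = 20 ms
U = Ttrans / (Ttrans + RTT)
U = 10 / (10 + 20)
U = 10 / 30 = 0.333333
U% = 33.33%

33.33


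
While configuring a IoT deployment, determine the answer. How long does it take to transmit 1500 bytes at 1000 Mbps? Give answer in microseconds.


Given: packet = 1500 bytes, bandwidth = 1000 Mbps
Packet in bits = 1500 * 8 = 12000 bits
Bandwidth = 1000 * 10^6 = 1000000000 bps
Time = 12000 / 1000000000 seconds
Time in us = 12000 * 10^6 / 1000000000 = 12

12


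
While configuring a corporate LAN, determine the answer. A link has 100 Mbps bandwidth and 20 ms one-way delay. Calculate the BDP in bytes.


Given: bandwidth = 100 Mbps, delay = 20 ms
BDP in bits = 100 * 10^6 * 20 / 1000
BDP in bits = 2000000
BDP in bytes = 2000000 / 8 = 250000

250000


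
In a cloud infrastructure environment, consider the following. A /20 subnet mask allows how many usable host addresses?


Given: subnet mask /20
Host bits = 32 - 20 = 12
Total addresses = 2^12 = 4096
Usable hosts = 4096 - 2 (network + broadcast) = 4094

4094


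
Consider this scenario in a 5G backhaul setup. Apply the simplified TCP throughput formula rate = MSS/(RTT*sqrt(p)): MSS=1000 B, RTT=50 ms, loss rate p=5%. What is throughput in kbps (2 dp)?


Given: MSS = 1000 bytes, RTT = 50 ms, loss = 5%
RTT in seconds = 50 / 1000 = 0.05
Loss rate = 5% = 0.05
sqrt(loss) = sqrt(0.05) = 0.223606797750
Throughput (bytes/s) = 1000 / (0.05 * 0.223606797750) = 89442.7191
Throughput (kbps) = 89442.7191 * 8 / 1000 = 715.541753 -> 715.54 kbps (2 dp)

715.54


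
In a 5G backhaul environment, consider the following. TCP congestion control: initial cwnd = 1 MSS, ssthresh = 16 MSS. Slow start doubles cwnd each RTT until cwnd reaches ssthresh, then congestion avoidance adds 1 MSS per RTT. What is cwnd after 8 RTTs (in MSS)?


RTT 0: cwnd = 1 MSS (initial)
RTT 1: cwnd = 2 MSS (slow start, doubled)
RTT 2: cwnd = 4 MSS (slow start, doubled)
RTT 3: cwnd = 8 MSS (slow start, doubled)
RTT 4: cwnd = 16 MSS (slow start, doubled)
RTT 5: cwnd = 17 MSS (congestion avoidance, +1)
RTT 6: cwnd = 18 MSS (congestion avoidance, +1)
RTT 7: cwnd = 19 MSS (congestion avoidance, +1)
RTT 8: cwnd = 20 MSS (congestion avoidance, +1)

20


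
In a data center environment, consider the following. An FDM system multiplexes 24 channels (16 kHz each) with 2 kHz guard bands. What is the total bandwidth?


Given: 24 channels, 16 kHz each, guard = 2 kHz
Channel bandwidth = 24 * 16 = 384 kHz
Guard bands = 23 gaps * 2 kHz = 46 kHz
Total = 384 + 46 = 430 kHz

430


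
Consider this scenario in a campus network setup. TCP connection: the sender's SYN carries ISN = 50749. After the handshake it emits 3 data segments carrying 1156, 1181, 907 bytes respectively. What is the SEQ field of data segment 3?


The SYN occupies sequence number ISN = 50749, so the first data byte is ISN + 1 = 50750.
SEQ of data segment i = (ISN + 1) + sum of payload sizes of segments 1..i-1.
Segment 1: SEQ = 50750, payload = 1156 bytes
Segment 2: SEQ = 51906, payload = 1181 bytes
Segment 3: SEQ = 53087, payload = 907 bytes
SEQ of segment 3 = 50750 + 1156 + 1181 = 53087

53087
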